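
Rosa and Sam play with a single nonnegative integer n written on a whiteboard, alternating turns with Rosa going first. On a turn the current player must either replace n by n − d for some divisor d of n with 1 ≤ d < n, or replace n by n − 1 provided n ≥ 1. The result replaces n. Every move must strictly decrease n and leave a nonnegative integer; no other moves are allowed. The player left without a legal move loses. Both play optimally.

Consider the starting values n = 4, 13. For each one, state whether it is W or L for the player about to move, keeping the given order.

Label each position W (a win for the player to move) or L (a loss). A position with no legal move is L; any other position is W exactly when some move reaches an L, and L when every move reaches a W.
n=0: no move → L
n=1: W (go to 0, an L position)
n=2: L (sole option 1(W) is W)
n=3: W (go to 2, an L position)
n=4: W (go to 2, an L position)
n=5: L (sole option 4(W) is W)
n=6: W (go to 5, an L position)
n=7: L (sole option 6(W) is W)
n=8: W (go to 7, an L position)
n=9: L (options 6(W), 8(W) are all W)
n=10: W (go to 5, an L position)
n=11: L (sole option 10(W) is W)
n=12: W (go to 9, an L position)
n=13: L (sole option 12(W) is W)

4: W, 13: L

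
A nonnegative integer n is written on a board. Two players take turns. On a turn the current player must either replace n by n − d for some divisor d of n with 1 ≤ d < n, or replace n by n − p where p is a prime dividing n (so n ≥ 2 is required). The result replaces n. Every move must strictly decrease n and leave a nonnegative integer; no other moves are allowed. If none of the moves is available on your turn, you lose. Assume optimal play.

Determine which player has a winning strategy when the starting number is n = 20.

The second player wins.

Work bottom-up. With no move the player to move loses. Otherwise the position is W if at least one move leads to an L position for the opponent, and L if every move leads to a W.
n=0: no move → L
n=1: no move → L
n=2: can move to 0, which is L ⇒ W
n=3: can move to 0, which is L ⇒ W
n=4: moves to 2(W), 3(W); every one is W ⇒ L
n=5: can move to 0, which is L ⇒ W
n=6: can move to 4, which is L ⇒ W
n=7: can move to 0, which is L ⇒ W
n=8: can move to 4, which is L ⇒ W
n=9: moves to 6(W), 8(W); every one is W ⇒ L
n=10: can move to 9, which is L ⇒ W
n=11: can move to 0, which is L ⇒ W
n=12: can move to 9, which is L ⇒ W
n=13: can move to 0, which is L ⇒ W
n=14: moves to 7(W), 12(W), 13(W); every one is W ⇒ L
n=15: can move to 14, which is L ⇒ W
n=16: can move to 14, which is L ⇒ W
n=17: can move to 0, which is L ⇒ W
n=18: can move to 9, which is L ⇒ W
n=19: can move to 0, which is L ⇒ W
n=20: moves to 10(W), 15(W), 16(W), 18(W), 19(W); every one is W ⇒ L
The starting position 20 is L: whatever the player to move does, the opponent receives a W position.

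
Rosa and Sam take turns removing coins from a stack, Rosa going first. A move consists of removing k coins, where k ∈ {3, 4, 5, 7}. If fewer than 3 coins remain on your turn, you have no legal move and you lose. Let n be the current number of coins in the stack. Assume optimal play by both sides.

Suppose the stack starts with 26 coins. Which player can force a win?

Rosa wins.

Use the standard recursion: the mover loses at a terminal position; elsewhere, the mover wins exactly when some move hands the opponent an L position.
n=0: no move → L
n=1: no move → L
n=2: no move → L
n=3: →0(L), so W
n=4: →1(L), so W
n=5: →2(L), so W
n=6: →2(L), so W
n=7: →2(L), so W
n=8: →1(L), so W
n=9: →2(L), so W
n=10: →7(W), 6(W), 5(W), 3(W) — all W, so L
n=11: →8(W), 7(W), 6(W), 4(W) — all W, so L
n=12: →9(W), 8(W), 7(W), 5(W) — all W, so L
n=13: →10(L), so W
n=14: →11(L), so W
n=15: →12(L), so W
n=16: →12(L), so W
n=17: →12(L), so W
n=18: →11(L), so W
n=19: →12(L), so W
n=20: →17(W), 16(W), 15(W), 13(W) — all W, so L
n=21: →18(W), 17(W), 16(W), 14(W) — all W, so L
n=22: →19(W), 18(W), 17(W), 15(W) — all W, so L
n=23: →20(L), so W
n=24: →21(L), so W
n=25: →22(L), so W
n=26: →22(L), so W
The starting position 26 is W: Rosa should remove 4, leaving 22, handing over an L position.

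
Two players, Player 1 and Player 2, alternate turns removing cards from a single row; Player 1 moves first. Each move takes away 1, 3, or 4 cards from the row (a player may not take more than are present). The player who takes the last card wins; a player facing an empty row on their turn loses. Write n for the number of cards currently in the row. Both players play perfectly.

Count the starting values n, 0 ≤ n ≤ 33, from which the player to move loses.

10

Compute win/loss labels from the base case upward. A position with no move is L. Any other position is W if it can reach an L in one move, else L.
n=0: no move → L
n=1: can move to 0, which is L ⇒ W
n=2: the only move is to 1(W), a W ⇒ L
n=3: can move to 2, which is L ⇒ W
n=4: can move to 0, which is L ⇒ W
n=5: can move to 2, which is L ⇒ W
n=6: can move to 2, which is L ⇒ W
n=7: moves to 6(W), 4(W), 3(W); every one is W ⇒ L
n=8: can move to 7, which is L ⇒ W
n=9: moves to 8(W), 6(W), 5(W); every one is W ⇒ L
n=10: can move to 9, which is L ⇒ W
n=11: can move to 7, which is L ⇒ W
n=12: can move to 9, which is L ⇒ W
n=13: can move to 9, which is L ⇒ W
n=14: moves to 13(W), 11(W), 10(W); every one is W ⇒ L
n=15: can move to 14, which is L ⇒ W
n=16: moves to 15(W), 13(W), 12(W); every one is W ⇒ L
n=17: can move to 16, which is L ⇒ W
n=18: can move to 14, which is L ⇒ W
n=19: can move to 16, which is L ⇒ W
n=20: can move to 16, which is L ⇒ W
n=21: moves to 20(W), 18(W), 17(W); every one is W ⇒ L
n=22: can move to 21, which is L ⇒ W
n=23: moves to 22(W), 20(W), 19(W); every one is W ⇒ L
n=24: can move to 23, which is L ⇒ W
n=25: can move to 21, which is L ⇒ W
n=26: can move to 23, which is L ⇒ W
n=27: can move to 23, which is L ⇒ W
n=28: moves to 27(W), 25(W), 24(W); every one is W ⇒ L
n=29: can move to 28, which is L ⇒ W
n=30: moves to 29(W), 27(W), 26(W); every one is W ⇒ L
n=31: can move to 30, which is L ⇒ W
n=32: can move to 28, which is L ⇒ W
n=33: can move to 30, which is L ⇒ W
L entries with 0 ≤ n ≤ 33: n = 0, 2, 7, 9, 14, 16, 21, 23, 28, 30; that makes 10.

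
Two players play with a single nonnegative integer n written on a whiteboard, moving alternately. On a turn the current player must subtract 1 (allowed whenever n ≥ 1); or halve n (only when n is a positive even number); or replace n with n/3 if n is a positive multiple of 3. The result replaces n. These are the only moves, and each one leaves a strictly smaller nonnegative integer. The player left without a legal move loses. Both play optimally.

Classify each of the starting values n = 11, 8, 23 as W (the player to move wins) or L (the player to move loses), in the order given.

Build the W/L table. Terminal = L. A non-terminal position is W if it has a move to some L; otherwise it is L.
n=0: no move → L
n=1: reaches L-position 0 → W
n=2: only reaches 1(W), which is W → L
n=3: reaches L-position 2 → W
n=4: reaches L-position 2 → W
n=5: only reaches 4(W), which is W → L
n=6: reaches L-position 2 → W
n=7: only reaches 6(W), which is W → L
n=8: reaches L-position 7 → W
n=9: only reaches 3(W), 8(W), all W → L
n=10: reaches L-position 5 → W
n=11: only reaches 10(W), which is W → L
n=12: reaches L-position 11 → W
n=13: only reaches 12(W), which is W → L
n=14: reaches L-position 7 → W
n=15: reaches L-position 5 → W
n=16: only reaches 8(W), 15(W), all W → L
n=17: reaches L-position 16 → W
n=18: reaches L-position 9 → W
n=19: only reaches 18(W), which is W → L
n=20: reaches L-position 19 → W
n=21: reaches L-position 7 → W
n=22: reaches L-position 11 → W
n=23: only reaches 22(W), which is W → L

11: L, 8: W, 23: L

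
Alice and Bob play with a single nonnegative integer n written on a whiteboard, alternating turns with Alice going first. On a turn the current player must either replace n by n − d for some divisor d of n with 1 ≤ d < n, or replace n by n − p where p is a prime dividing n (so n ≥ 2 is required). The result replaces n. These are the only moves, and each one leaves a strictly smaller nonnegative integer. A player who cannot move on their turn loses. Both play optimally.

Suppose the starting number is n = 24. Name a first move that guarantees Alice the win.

Label each position W (a win for the player to move) or L (a loss). A position with no legal move is L; any other position is W exactly when some move reaches an L, and L when every move reaches a W.
n=0: no move → L
n=1: no move → L
n=2: W (go to 0, an L position)
n=3: W (go to 0, an L position)
n=4: L (options 2(W), 3(W) are all W)
n=5: W (go to 0, an L position)
n=6: W (go to 4, an L position)
n=7: W (go to 0, an L position)
n=8: W (go to 4, an L position)
n=9: L (options 6(W), 8(W) are all W)
n=10: W (go to 9, an L position)
n=11: W (go to 0, an L position)
n=12: W (go to 9, an L position)
n=13: W (go to 0, an L position)
n=14: L (options 7(W), 12(W), 13(W) are all W)
n=15: W (go to 14, an L position)
n=16: W (go to 14, an L position)
n=17: W (go to 0, an L position)
n=18: W (go to 9, an L position)
n=19: W (go to 0, an L position)
n=20: L (options 10(W), 15(W), 16(W), 18(W), 19(W) are all W)
n=21: W (go to 14, an L position)
n=22: W (go to 20, an L position)
n=23: W (go to 0, an L position)
n=24: W (go to 20, an L position)
From 24, the L positions reachable in one move are: 20.

Move to 20.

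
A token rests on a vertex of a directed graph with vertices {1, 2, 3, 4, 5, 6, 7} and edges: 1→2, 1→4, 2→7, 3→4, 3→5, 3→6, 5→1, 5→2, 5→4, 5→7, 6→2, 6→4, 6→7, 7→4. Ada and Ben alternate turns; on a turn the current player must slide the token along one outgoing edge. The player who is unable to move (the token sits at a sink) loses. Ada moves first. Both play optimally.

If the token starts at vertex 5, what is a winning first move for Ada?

Positions with no move are L. A position that does have a move is losing for the player to move precisely when every available move leads to a winning position for the opponent. Fill in the labels:
Every edge goes from a vertex to one that appears earlier in the order 4, 7, 2, 6, 1, 5, 3, so processing vertices in that order labels each vertex after all of its successors.
4: no outgoing edge → L
7: can move to 4, which is L ⇒ W
2: the only move is to 7(W), a W ⇒ L
6: can move to 2, which is L ⇒ W
1: can move to 2, which is L ⇒ W
5: can move to 2, which is L ⇒ W
3: can move to 4, which is L ⇒ W
From 5, the L positions reachable in one move are: 2, 4. Any move reaching one of these is winning.

Move to 2.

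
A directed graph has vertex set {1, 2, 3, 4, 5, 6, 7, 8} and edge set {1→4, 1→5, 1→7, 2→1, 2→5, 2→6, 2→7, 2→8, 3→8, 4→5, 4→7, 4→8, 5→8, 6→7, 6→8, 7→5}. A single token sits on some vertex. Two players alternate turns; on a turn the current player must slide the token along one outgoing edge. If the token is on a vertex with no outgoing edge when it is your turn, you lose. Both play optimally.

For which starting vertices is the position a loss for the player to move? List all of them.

7, 8

Use the standard recursion: the mover loses at a terminal position; elsewhere, the mover wins exactly when some move hands the opponent an L position.
Every edge goes from a vertex to one that appears earlier in the order 8, 5, 7, 6, 4, 1, 3, 2, so processing vertices in that order labels each vertex after all of its successors.
8: no outgoing edge → L
5: W (go to 8, an L position)
7: L (sole option 5(W) is W)
6: W (go to 7, an L position)
4: W (go to 7, an L position)
1: W (go to 7, an L position)
3: W (go to 8, an L position)
2: W (go to 7, an L position)
Reading off the rows marked L gives the requested list; there are 2 such vertices.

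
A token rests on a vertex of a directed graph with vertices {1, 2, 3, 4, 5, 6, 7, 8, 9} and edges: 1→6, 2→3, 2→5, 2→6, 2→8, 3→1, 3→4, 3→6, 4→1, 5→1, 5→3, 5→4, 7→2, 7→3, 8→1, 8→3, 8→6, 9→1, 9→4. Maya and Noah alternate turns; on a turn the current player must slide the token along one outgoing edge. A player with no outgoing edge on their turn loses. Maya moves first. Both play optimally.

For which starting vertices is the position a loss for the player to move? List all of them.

4, 6, 7

Build the W/L table. Terminal = L. A non-terminal position is W if it has a move to some L; otherwise it is L.
Every edge goes from a vertex to one that appears earlier in the order 6, 1, 4, 3, 9, 5, 8, 2, 7, so processing vertices in that order labels each vertex after all of its successors.
6: no outgoing edge → L
1: reaches L-position 6 → W
4: only reaches 1(W), which is W → L
3: reaches L-position 4 → W
9: reaches L-position 4 → W
5: reaches L-position 4 → W
8: reaches L-position 6 → W
2: reaches L-position 6 → W
7: only reaches 2(W), 3(W), all W → L
The losing starting vertices are exactly the entries labelled L in this table (3 of them).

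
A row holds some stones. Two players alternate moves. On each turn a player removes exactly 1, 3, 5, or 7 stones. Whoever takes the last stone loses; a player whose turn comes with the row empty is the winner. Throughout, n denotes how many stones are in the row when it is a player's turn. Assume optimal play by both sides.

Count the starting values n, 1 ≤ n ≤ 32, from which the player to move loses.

Label each position W (a win for the player to move) or L (a loss). A position with no legal move is W; any other position is W exactly when some move reaches an L, and L when every move reaches a W.
n=0: no move; the opponent has just taken the last stone and therefore loses → W
n=1: only reaches 0(W), which is W → L
n=2: reaches L-position 1 → W
n=3: only reaches 2(W), 0(W), all W → L
n=4: reaches L-position 3 → W
n=5: only reaches 4(W), 2(W), 0(W), all W → L
n=6: reaches L-position 5 → W
n=7: only reaches 6(W), 4(W), 2(W), 0(W), all W → L
n=8: reaches L-position 7 → W
n=9: only reaches 8(W), 6(W), 4(W), 2(W), all W → L
n=10: reaches L-position 9 → W
n=11: only reaches 10(W), 8(W), 6(W), 4(W), all W → L
n=12: reaches L-position 11 → W
n=13: only reaches 12(W), 10(W), 8(W), 6(W), all W → L
n=14: reaches L-position 13 → W
n=15: only reaches 14(W), 12(W), 10(W), 8(W), all W → L
n=16: reaches L-position 15 → W
n=17: only reaches 16(W), 14(W), 12(W), 10(W), all W → L
n=18: reaches L-position 17 → W
n=19: only reaches 18(W), 16(W), 14(W), 12(W), all W → L
n=20: reaches L-position 19 → W
n=21: only reaches 20(W), 18(W), 16(W), 14(W), all W → L
n=22: reaches L-position 21 → W
n=23: only reaches 22(W), 20(W), 18(W), 16(W), all W → L
n=24: reaches L-position 23 → W
n=25: only reaches 24(W), 22(W), 20(W), 18(W), all W → L
n=26: reaches L-position 25 → W
n=27: only reaches 26(W), 24(W), 22(W), 20(W), all W → L
n=28: reaches L-position 27 → W
n=29: only reaches 28(W), 26(W), 24(W), 22(W), all W → L
n=30: reaches L-position 29 → W
n=31: only reaches 30(W), 28(W), 26(W), 24(W), all W → L
n=32: reaches L-position 31 → W
L entries with 1 ≤ n ≤ 32 (the range starts at n=1): n = 1, 3, 5, 7, 9, 11, 13, 15, 17, 19, 21, 23, 25, 27, 29, 31; that makes 16.

16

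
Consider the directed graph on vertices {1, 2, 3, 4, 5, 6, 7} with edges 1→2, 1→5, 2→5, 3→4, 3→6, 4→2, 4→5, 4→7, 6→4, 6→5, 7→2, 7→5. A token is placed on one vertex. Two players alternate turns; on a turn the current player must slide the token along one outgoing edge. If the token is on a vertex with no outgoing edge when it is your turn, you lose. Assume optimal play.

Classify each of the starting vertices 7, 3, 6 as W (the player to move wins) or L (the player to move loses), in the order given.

7: W, 3: L, 6: W

Work bottom-up. With no move the player to move loses. Otherwise the position is W if at least one move leads to an L position for the opponent, and L if every move leads to a W.
Every edge goes from a vertex to one that appears earlier in the order 5, 2, 7, 4, 1, 6, 3, so processing vertices in that order labels each vertex after all of its successors.
5: no outgoing edge → L
2: can move to 5, which is L ⇒ W
7: can move to 5, which is L ⇒ W
4: can move to 5, which is L ⇒ W
1: can move to 5, which is L ⇒ W
6: can move to 5, which is L ⇒ W
3: moves to 6(W), 4(W); every one is W ⇒ L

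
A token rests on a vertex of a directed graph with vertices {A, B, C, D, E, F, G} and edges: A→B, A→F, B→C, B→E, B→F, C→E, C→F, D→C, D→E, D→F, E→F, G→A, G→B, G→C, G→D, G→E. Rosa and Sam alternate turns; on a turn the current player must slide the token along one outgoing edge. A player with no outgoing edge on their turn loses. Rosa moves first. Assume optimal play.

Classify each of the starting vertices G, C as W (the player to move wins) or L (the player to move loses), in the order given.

G: L, C: W

Build the W/L table. Terminal = L. A non-terminal position is W if it has a move to some L; otherwise it is L.
Every edge goes from a vertex to one that appears earlier in the order F, E, C, D, B, A, G, so processing vertices in that order labels each vertex after all of its successors.
F: no outgoing edge → L
E: reaches L-position F → W
C: reaches L-position F → W
D: reaches L-position F → W
B: reaches L-position F → W
A: reaches L-position F → W
G: only reaches A(W), B(W), D(W), C(W), E(W), all W → L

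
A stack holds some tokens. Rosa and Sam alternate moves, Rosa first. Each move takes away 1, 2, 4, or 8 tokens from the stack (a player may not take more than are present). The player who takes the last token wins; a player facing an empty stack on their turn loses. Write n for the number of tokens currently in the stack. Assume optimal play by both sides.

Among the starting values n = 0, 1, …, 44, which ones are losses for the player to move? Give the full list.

Use the standard recursion: the mover loses at a terminal position; elsewhere, the mover wins exactly when some move hands the opponent an L position.
n=0: no move → L
n=1: reaches L-position 0 → W
n=2: reaches L-position 0 → W
n=3: only reaches 2(W), 1(W), all W → L
n=4: reaches L-position 3 → W
n=5: reaches L-position 3 → W
n=6: only reaches 5(W), 4(W), 2(W), all W → L
n=7: reaches L-position 6 → W
n=8: reaches L-position 6 → W
n=9: only reaches 8(W), 7(W), 5(W), 1(W), all W → L
n=10: reaches L-position 9 → W
n=11: reaches L-position 9 → W
n=12: only reaches 11(W), 10(W), 8(W), 4(W), all W → L
n=13: reaches L-position 12 → W
n=14: reaches L-position 12 → W
n=15: only reaches 14(W), 13(W), 11(W), 7(W), all W → L
n=16: reaches L-position 15 → W
n=17: reaches L-position 15 → W
n=18: only reaches 17(W), 16(W), 14(W), 10(W), all W → L
n=19: reaches L-position 18 → W
n=20: reaches L-position 18 → W
n=21: only reaches 20(W), 19(W), 17(W), 13(W), all W → L
n=22: reaches L-position 21 → W
n=23: reaches L-position 21 → W
n=24: only reaches 23(W), 22(W), 20(W), 16(W), all W → L
n=25: reaches L-position 24 → W
n=26: reaches L-position 24 → W
n=27: only reaches 26(W), 25(W), 23(W), 19(W), all W → L
n=28: reaches L-position 27 → W
n=29: reaches L-position 27 → W
n=30: only reaches 29(W), 28(W), 26(W), 22(W), all W → L
n=31: reaches L-position 30 → W
n=32: reaches L-position 30 → W
n=33: only reaches 32(W), 31(W), 29(W), 25(W), all W → L
n=34: reaches L-position 33 → W
n=35: reaches L-position 33 → W
n=36: only reaches 35(W), 34(W), 32(W), 28(W), all W → L
n=37: reaches L-position 36 → W
n=38: reaches L-position 36 → W
n=39: only reaches 38(W), 37(W), 35(W), 31(W), all W → L
n=40: reaches L-position 39 → W
n=41: reaches L-position 39 → W
n=42: only reaches 41(W), 40(W), 38(W), 34(W), all W → L
n=43: reaches L-position 42 → W
n=44: reaches L-position 42 → W
Reading off the rows marked L gives the requested list; there are 15 such values of n.

0, 3, 6, 9, 12, 15, 18, 21, 24, 27, 30, 33, 36, 39, 42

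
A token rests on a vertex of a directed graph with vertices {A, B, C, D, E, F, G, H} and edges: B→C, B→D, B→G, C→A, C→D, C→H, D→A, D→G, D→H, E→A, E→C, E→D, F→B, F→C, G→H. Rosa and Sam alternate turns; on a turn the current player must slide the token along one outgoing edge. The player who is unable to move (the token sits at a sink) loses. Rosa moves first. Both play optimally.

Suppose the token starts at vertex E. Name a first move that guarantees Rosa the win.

Move to A.

Build the W/L table. Terminal = L. A non-terminal position is W if it has a move to some L; otherwise it is L.
Every edge goes from a vertex to one that appears earlier in the order A, H, G, D, C, B, E, F, so processing vertices in that order labels each vertex after all of its successors.
A: no outgoing edge → L
H: no outgoing edge → L
G: reaches L-position H → W
D: reaches L-position H → W
C: reaches L-position H → W
B: only reaches C(W), D(W), G(W), all W → L
E: reaches L-position A → W
F: reaches L-position B → W
From E, the L positions reachable in one move are: A.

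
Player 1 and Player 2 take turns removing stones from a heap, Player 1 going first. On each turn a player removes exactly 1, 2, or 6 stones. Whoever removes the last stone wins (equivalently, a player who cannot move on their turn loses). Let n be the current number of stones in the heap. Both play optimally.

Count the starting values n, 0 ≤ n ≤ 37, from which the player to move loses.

11

Build the W/L table. Terminal = L. A non-terminal position is W if it has a move to some L; otherwise it is L.
n=0: no move → L
n=1: →0(L), so W
n=2: →0(L), so W
n=3: →2(W), 1(W) — all W, so L
n=4: →3(L), so W
n=5: →3(L), so W
n=6: →0(L), so W
n=7: →6(W), 5(W), 1(W) — all W, so L
n=8: →7(L), so W
n=9: →7(L), so W
n=10: →9(W), 8(W), 4(W) — all W, so L
n=11: →10(L), so W
n=12: →10(L), so W
n=13: →7(L), so W
n=14: →13(W), 12(W), 8(W) — all W, so L
n=15: →14(L), so W
n=16: →14(L), so W
n=17: →16(W), 15(W), 11(W) — all W, so L
n=18: →17(L), so W
n=19: →17(L), so W
n=20: →14(L), so W
n=21: →20(W), 19(W), 15(W) — all W, so L
n=22: →21(L), so W
n=23: →21(L), so W
n=24: →23(W), 22(W), 18(W) — all W, so L
n=25: →24(L), so W
n=26: →24(L), so W
n=27: →21(L), so W
n=28: →27(W), 26(W), 22(W) — all W, so L
n=29: →28(L), so W
n=30: →28(L), so W
n=31: →30(W), 29(W), 25(W) — all W, so L
n=32: →31(L), so W
n=33: →31(L), so W
n=34: →28(L), so W
n=35: →34(W), 33(W), 29(W) — all W, so L
n=36: →35(L), so W
n=37: →35(L), so W
L entries with 0 ≤ n ≤ 37: n = 0, 3, 7, 10, 14, 17, 21, 24, 28, 31, 35; that makes 11.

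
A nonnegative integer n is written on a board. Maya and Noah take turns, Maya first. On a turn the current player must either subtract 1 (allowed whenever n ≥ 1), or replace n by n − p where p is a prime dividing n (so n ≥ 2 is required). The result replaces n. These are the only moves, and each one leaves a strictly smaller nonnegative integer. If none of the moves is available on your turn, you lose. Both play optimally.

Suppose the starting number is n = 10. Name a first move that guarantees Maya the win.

Move to 8.

Compute win/loss labels from the base case upward. A position with no move is L. Any other position is W if it can reach an L in one move, else L.
n=0: no move → L
n=1: reaches L-position 0 → W
n=2: reaches L-position 0 → W
n=3: reaches L-position 0 → W
n=4: only reaches 2(W), 3(W), all W → L
n=5: reaches L-position 0 → W
n=6: reaches L-position 4 → W
n=7: reaches L-position 0 → W
n=8: only reaches 6(W), 7(W), all W → L
n=9: reaches L-position 8 → W
n=10: reaches L-position 8 → W
From 10, the L positions reachable in one move are: 8.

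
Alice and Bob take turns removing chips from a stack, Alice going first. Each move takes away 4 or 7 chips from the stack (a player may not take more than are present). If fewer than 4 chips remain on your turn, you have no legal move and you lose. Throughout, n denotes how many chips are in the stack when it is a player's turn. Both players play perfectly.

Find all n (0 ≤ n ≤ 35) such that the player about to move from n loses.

0, 1, 2, 3, 11, 12, 13, 14, 22, 23, 24, 25, 33, 34, 35

Build the W/L table. Terminal = L. A non-terminal position is W if it has a move to some L; otherwise it is L.
n=0: no move → L
n=1: no move → L
n=2: no move → L
n=3: no move → L
n=4: reaches L-position 0 → W
n=5: reaches L-position 1 → W
n=6: reaches L-position 2 → W
n=7: reaches L-position 3 → W
n=8: reaches L-position 1 → W
n=9: reaches L-position 2 → W
n=10: reaches L-position 3 → W
n=11: only reaches 7(W), 4(W), all W → L
n=12: only reaches 8(W), 5(W), all W → L
n=13: only reaches 9(W), 6(W), all W → L
n=14: only reaches 10(W), 7(W), all W → L
n=15: reaches L-position 11 → W
n=16: reaches L-position 12 → W
n=17: reaches L-position 13 → W
n=18: reaches L-position 14 → W
n=19: reaches L-position 12 → W
n=20: reaches L-position 13 → W
n=21: reaches L-position 14 → W
n=22: only reaches 18(W), 15(W), all W → L
n=23: only reaches 19(W), 16(W), all W → L
n=24: only reaches 20(W), 17(W), all W → L
n=25: only reaches 21(W), 18(W), all W → L
n=26: reaches L-position 22 → W
n=27: reaches L-position 23 → W
n=28: reaches L-position 24 → W
n=29: reaches L-position 25 → W
n=30: reaches L-position 23 → W
n=31: reaches L-position 24 → W
n=32: reaches L-position 25 → W
n=33: only reaches 29(W), 26(W), all W → L
n=34: only reaches 30(W), 27(W), all W → L
n=35: only reaches 31(W), 28(W), all W → L
The losing starting values of n are exactly the entries labelled L in this table (15 of them).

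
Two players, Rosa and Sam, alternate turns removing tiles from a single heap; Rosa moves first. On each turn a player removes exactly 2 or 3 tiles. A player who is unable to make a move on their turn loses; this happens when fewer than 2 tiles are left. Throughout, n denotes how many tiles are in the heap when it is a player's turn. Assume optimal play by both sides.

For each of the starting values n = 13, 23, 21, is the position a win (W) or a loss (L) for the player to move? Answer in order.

Work bottom-up. With no move the player to move loses. Otherwise the position is W if at least one move leads to an L position for the opponent, and L if every move leads to a W.
n=0: no move → L
n=1: no move → L
n=2: →0(L), so W
n=3: →1(L), so W
n=4: →1(L), so W
n=5: →3(W), 2(W) — all W, so L
n=6: →4(W), 3(W) — all W, so L
n=7: →5(L), so W
n=8: →6(L), so W
n=9: →6(L), so W
n=10: →8(W), 7(W) — all W, so L
n=11: →9(W), 8(W) — all W, so L
n=12: →10(L), so W
n=13: →11(L), so W
n=14: →11(L), so W
n=15: →13(W), 12(W) — all W, so L
n=16: →14(W), 13(W) — all W, so L
n=17: →15(L), so W
n=18: →16(L), so W
n=19: →16(L), so W
n=20: →18(W), 17(W) — all W, so L
n=21: →19(W), 18(W) — all W, so L
n=22: →20(L), so W
n=23: →21(L), so W

13: W, 23: W, 21: L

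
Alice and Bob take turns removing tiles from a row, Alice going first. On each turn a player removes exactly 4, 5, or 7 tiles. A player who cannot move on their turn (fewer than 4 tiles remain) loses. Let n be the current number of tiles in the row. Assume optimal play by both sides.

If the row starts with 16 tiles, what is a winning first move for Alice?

Positions with no move are L. A position that does have a move is losing for the player to move precisely when every available move leads to a winning position for the opponent. Fill in the labels:
n=0: no move → L
n=1: no move → L
n=2: no move → L
n=3: no move → L
n=4: reaches L-position 0 → W
n=5: reaches L-position 1 → W
n=6: reaches L-position 2 → W
n=7: reaches L-position 3 → W
n=8: reaches L-position 3 → W
n=9: reaches L-position 2 → W
n=10: reaches L-position 3 → W
n=11: only reaches 7(W), 6(W), 4(W), all W → L
n=12: only reaches 8(W), 7(W), 5(W), all W → L
n=13: only reaches 9(W), 8(W), 6(W), all W → L
n=14: only reaches 10(W), 9(W), 7(W), all W → L
n=15: reaches L-position 11 → W
n=16: reaches L-position 12 → W
From 16, the L positions reachable in one move are: 12, 11. Any move reaching one of these is winning.

Remove 4, leaving 12.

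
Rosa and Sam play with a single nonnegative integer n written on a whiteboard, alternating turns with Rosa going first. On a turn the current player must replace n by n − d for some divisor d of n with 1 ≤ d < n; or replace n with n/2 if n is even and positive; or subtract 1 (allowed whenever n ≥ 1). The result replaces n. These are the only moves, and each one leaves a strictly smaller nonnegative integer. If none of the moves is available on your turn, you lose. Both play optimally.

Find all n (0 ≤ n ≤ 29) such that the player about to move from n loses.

0, 2, 5, 7, 9, 11, 13, 15, 17, 19, 21, 23, 25, 27, 29

Positions with no move are L. A position that does have a move is losing for the player to move precisely when every available move leads to a winning position for the opponent. Fill in the labels:
n=0: no move → L
n=1: reaches L-position 0 → W
n=2: only reaches 1(W), which is W → L
n=3: reaches L-position 2 → W
n=4: reaches L-position 2 → W
n=5: only reaches 4(W), which is W → L
n=6: reaches L-position 5 → W
n=7: only reaches 6(W), which is W → L
n=8: reaches L-position 7 → W
n=9: only reaches 6(W), 8(W), all W → L
n=10: reaches L-position 5 → W
n=11: only reaches 10(W), which is W → L
n=12: reaches L-position 9 → W
n=13: only reaches 12(W), which is W → L
n=14: reaches L-position 7 → W
n=15: only reaches 10(W), 12(W), 14(W), all W → L
n=16: reaches L-position 15 → W
n=17: only reaches 16(W), which is W → L
n=18: reaches L-position 9 → W
n=19: only reaches 18(W), which is W → L
n=20: reaches L-position 15 → W
n=21: only reaches 14(W), 18(W), 20(W), all W → L
n=22: reaches L-position 11 → W
n=23: only reaches 22(W), which is W → L
n=24: reaches L-position 21 → W
n=25: only reaches 20(W), 24(W), all W → L
n=26: reaches L-position 13 → W
n=27: only reaches 18(W), 24(W), 26(W), all W → L
n=28: reaches L-position 21 → W
n=29: only reaches 28(W), which is W → L
Reading off the rows marked L gives the requested list; there are 15 such values of n.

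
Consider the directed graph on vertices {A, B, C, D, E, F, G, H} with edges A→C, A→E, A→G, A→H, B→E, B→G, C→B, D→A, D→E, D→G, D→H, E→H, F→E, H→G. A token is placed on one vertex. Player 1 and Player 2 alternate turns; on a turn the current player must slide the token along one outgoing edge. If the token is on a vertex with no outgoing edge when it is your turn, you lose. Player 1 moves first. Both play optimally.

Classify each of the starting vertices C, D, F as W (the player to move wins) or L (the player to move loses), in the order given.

C: L, D: W, F: W

Label each position W (a win for the player to move) or L (a loss). A position with no legal move is L; any other position is W exactly when some move reaches an L, and L when every move reaches a W.
Every edge goes from a vertex to one that appears earlier in the order G, H, E, B, C, A, F, D, so processing vertices in that order labels each vertex after all of its successors.
G: no outgoing edge → L
H: W (go to G, an L position)
E: L (sole option H(W) is W)
B: W (go to E, an L position)
C: L (sole option B(W) is W)
A: W (go to C, an L position)
F: W (go to E, an L position)
D: W (go to E, an L position)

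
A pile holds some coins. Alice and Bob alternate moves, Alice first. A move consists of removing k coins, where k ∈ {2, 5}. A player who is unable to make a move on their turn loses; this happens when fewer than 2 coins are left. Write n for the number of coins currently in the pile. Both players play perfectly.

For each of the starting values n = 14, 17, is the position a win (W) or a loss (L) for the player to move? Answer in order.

14: L, 17: W

Build the W/L table. Terminal = L. A non-terminal position is W if it has a move to some L; otherwise it is L.
n=0: no move → L
n=1: no move → L
n=2: reaches L-position 0 → W
n=3: reaches L-position 1 → W
n=4: only reaches 2(W), which is W → L
n=5: reaches L-position 0 → W
n=6: reaches L-position 4 → W
n=7: only reaches 5(W), 2(W), all W → L
n=8: only reaches 6(W), 3(W), all W → L
n=9: reaches L-position 7 → W
n=10: reaches L-position 8 → W
n=11: only reaches 9(W), 6(W), all W → L
n=12: reaches L-position 7 → W
n=13: reaches L-position 11 → W
n=14: only reaches 12(W), 9(W), all W → L
n=15: only reaches 13(W), 10(W), all W → L
n=16: reaches L-position 14 → W
n=17: reaches L-position 15 → W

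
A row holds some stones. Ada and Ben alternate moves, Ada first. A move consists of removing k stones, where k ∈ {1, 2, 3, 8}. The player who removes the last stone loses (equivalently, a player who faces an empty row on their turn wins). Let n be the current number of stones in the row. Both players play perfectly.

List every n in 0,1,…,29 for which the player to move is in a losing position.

1, 5, 10, 14, 19, 23, 28

Classify positions by backward induction: terminal positions (no move available) are W. From any other position, the mover wins iff some move reaches an L.
n=0: no move; the opponent has just taken the last stone and therefore loses → W
n=1: →0(W) only, which is W, so L
n=2: →1(L), so W
n=3: →1(L), so W
n=4: →1(L), so W
n=5: →4(W), 3(W), 2(W) — all W, so L
n=6: →5(L), so W
n=7: →5(L), so W
n=8: →5(L), so W
n=9: →1(L), so W
n=10: →9(W), 8(W), 7(W), 2(W) — all W, so L
n=11: →10(L), so W
n=12: →10(L), so W
n=13: →10(L), so W
n=14: →13(W), 12(W), 11(W), 6(W) — all W, so L
n=15: →14(L), so W
n=16: →14(L), so W
n=17: →14(L), so W
n=18: →10(L), so W
n=19: →18(W), 17(W), 16(W), 11(W) — all W, so L
n=20: →19(L), so W
n=21: →19(L), so W
n=22: →19(L), so W
n=23: →22(W), 21(W), 20(W), 15(W) — all W, so L
n=24: →23(L), so W
n=25: →23(L), so W
n=26: →23(L), so W
n=27: →19(L), so W
n=28: →27(W), 26(W), 25(W), 20(W) — all W, so L
n=29: →28(L), so W
Reading off the rows marked L gives the requested list; there are 7 such values of n.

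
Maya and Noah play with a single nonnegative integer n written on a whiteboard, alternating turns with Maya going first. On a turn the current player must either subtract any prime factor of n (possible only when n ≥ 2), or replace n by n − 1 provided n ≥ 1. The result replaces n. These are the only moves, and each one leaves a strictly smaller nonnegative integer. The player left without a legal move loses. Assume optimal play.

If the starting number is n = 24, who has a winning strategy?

Noah wins.

Label each position W (a win for the player to move) or L (a loss). A position with no legal move is L; any other position is W exactly when some move reaches an L, and L when every move reaches a W.
n=0: no move → L
n=1: →0(L), so W
n=2: →0(L), so W
n=3: →0(L), so W
n=4: →2(W), 3(W) — all W, so L
n=5: →0(L), so W
n=6: →4(L), so W
n=7: →0(L), so W
n=8: →6(W), 7(W) — all W, so L
n=9: →8(L), so W
n=10: →8(L), so W
n=11: →0(L), so W
n=12: →9(W), 10(W), 11(W) — all W, so L
n=13: →0(L), so W
n=14: →12(L), so W
n=15: →12(L), so W
n=16: →14(W), 15(W) — all W, so L
n=17: →0(L), so W
n=18: →16(L), so W
n=19: →0(L), so W
n=20: →15(W), 18(W), 19(W) — all W, so L
n=21: →20(L), so W
n=22: →20(L), so W
n=23: →0(L), so W
n=24: →21(W), 22(W), 23(W) — all W, so L
The starting position 24 is L: whatever Maya does, the opponent receives a W position.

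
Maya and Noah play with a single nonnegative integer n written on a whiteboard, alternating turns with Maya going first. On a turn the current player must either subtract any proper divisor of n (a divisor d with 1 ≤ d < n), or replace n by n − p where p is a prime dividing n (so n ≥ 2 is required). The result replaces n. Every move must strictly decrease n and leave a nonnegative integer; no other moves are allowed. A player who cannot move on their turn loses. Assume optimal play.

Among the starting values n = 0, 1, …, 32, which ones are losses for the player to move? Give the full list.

0, 1, 4, 9, 14, 20, 26, 32

Classify positions by backward induction: terminal positions (no move available) are L. From any other position, the mover wins iff some move reaches an L.
n=0: no move → L
n=1: no move → L
n=2: W (go to 0, an L position)
n=3: W (go to 0, an L position)
n=4: L (options 2(W), 3(W) are all W)
n=5: W (go to 0, an L position)
n=6: W (go to 4, an L position)
n=7: W (go to 0, an L position)
n=8: W (go to 4, an L position)
n=9: L (options 6(W), 8(W) are all W)
n=10: W (go to 9, an L position)
n=11: W (go to 0, an L position)
n=12: W (go to 9, an L position)
n=13: W (go to 0, an L position)
n=14: L (options 7(W), 12(W), 13(W) are all W)
n=15: W (go to 14, an L position)
n=16: W (go to 14, an L position)
n=17: W (go to 0, an L position)
n=18: W (go to 9, an L position)
n=19: W (go to 0, an L position)
n=20: L (options 10(W), 15(W), 16(W), 18(W), 19(W) are all W)
n=21: W (go to 14, an L position)
n=22: W (go to 20, an L position)
n=23: W (go to 0, an L position)
n=24: W (go to 20, an L position)
n=25: W (go to 20, an L position)
n=26: L (options 13(W), 24(W), 25(W) are all W)
n=27: W (go to 26, an L position)
n=28: W (go to 14, an L position)
n=29: W (go to 0, an L position)
n=30: W (go to 20, an L position)
n=31: W (go to 0, an L position)
n=32: L (options 16(W), 24(W), 28(W), 30(W), 31(W) are all W)
The losing starting values of n are exactly the entries labelled L in this table (8 of them).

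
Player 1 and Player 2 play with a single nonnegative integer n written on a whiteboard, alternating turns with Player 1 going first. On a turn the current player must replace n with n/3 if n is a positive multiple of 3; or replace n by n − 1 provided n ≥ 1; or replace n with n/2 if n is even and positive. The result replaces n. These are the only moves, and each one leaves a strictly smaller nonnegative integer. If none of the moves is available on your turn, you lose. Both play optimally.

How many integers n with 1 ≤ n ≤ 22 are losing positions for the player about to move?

Build the W/L table. Terminal = L. A non-terminal position is W if it has a move to some L; otherwise it is L.
n=0: no move → L
n=1: can move to 0, which is L ⇒ W
n=2: the only move is to 1(W), a W ⇒ L
n=3: can move to 2, which is L ⇒ W
n=4: can move to 2, which is L ⇒ W
n=5: the only move is to 4(W), a W ⇒ L
n=6: can move to 2, which is L ⇒ W
n=7: the only move is to 6(W), a W ⇒ L
n=8: can move to 7, which is L ⇒ W
n=9: moves to 3(W), 8(W); every one is W ⇒ L
n=10: can move to 5, which is L ⇒ W
n=11: the only move is to 10(W), a W ⇒ L
n=12: can move to 11, which is L ⇒ W
n=13: the only move is to 12(W), a W ⇒ L
n=14: can move to 7, which is L ⇒ W
n=15: can move to 5, which is L ⇒ W
n=16: moves to 8(W), 15(W); every one is W ⇒ L
n=17: can move to 16, which is L ⇒ W
n=18: can move to 9, which is L ⇒ W
n=19: the only move is to 18(W), a W ⇒ L
n=20: can move to 19, which is L ⇒ W
n=21: can move to 7, which is L ⇒ W
n=22: can move to 11, which is L ⇒ W
L entries with 1 ≤ n ≤ 22 (n=0 is outside the asked range and is not counted): n = 2, 5, 7, 9, 11, 13, 16, 19; that makes 8.

8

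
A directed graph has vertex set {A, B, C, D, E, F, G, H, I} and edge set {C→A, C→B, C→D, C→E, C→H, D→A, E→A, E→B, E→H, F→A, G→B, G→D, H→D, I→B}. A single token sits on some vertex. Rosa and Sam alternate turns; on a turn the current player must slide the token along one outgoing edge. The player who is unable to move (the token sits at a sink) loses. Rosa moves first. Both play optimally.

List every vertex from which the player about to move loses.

Use the standard recursion: the mover loses at a terminal position; elsewhere, the mover wins exactly when some move hands the opponent an L position.
Every edge goes from a vertex to one that appears earlier in the order A, B, D, G, H, E, I, F, C, so processing vertices in that order labels each vertex after all of its successors.
A: no outgoing edge → L
B: no outgoing edge → L
D: reaches L-position A → W
G: reaches L-position B → W
H: only reaches D(W), which is W → L
E: reaches L-position H → W
I: reaches L-position B → W
F: reaches L-position A → W
C: reaches L-position H → W
The losing starting vertices are exactly the entries labelled L in this table (3 of them).

A, B, H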